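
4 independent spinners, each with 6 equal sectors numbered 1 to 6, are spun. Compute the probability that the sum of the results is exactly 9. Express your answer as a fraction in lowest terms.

7/162

There are 6^4 = 1296 equally likely outcomes.
The number of ordered 4-tuples from {1,…,6} summing to 9 is 56.
P(sum = 9) = 56/1296 = 7/162.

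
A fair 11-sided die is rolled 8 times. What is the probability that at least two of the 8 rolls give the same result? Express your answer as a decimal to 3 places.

0.969

P(all 8 different) = 11/11 · 10/11 · ··· · 4/11 ≈ 0.031.
P(at least two equal) = 1 − 0.031 = 0.969.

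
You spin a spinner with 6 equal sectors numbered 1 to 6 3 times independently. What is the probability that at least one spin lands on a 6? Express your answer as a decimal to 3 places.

0.421

P(no spin lands on a 6) = (5/6)^3 ≈ 0.579.
P(at least one) = 1 − 0.579 = 0.421.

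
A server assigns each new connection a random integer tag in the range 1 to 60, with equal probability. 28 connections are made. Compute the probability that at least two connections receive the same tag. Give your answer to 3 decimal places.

0.999

It's easier to compute the probability that all 28 are distinct.
P(all distinct) = 60/60 · 59/60 · ··· · 33/60 ≈ 0.001.
So the probability of at least one match is 1 − 0.001 = 0.999.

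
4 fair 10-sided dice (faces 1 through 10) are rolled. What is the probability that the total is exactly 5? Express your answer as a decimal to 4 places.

0.0004

There are 10^4 = 10000 equally likely outcomes.
The number of ordered 4-tuples from {1,…,10} summing to 5 is 4.
P(sum = 5) = 4/10000 = 1/2500 ≈ 0.0004.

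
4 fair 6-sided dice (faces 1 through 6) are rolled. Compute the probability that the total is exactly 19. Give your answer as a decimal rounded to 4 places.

There are 6^4 = 1296 equally likely outcomes.
The number of ordered 4-tuples from {1,…,6} summing to 19 is 56.
P(sum = 19) = 56/1296 = 7/162 ≈ 0.0432.

0.0432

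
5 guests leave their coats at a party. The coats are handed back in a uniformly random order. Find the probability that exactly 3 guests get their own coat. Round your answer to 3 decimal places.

Choose which 3 of the 5 are fixed: C(5,3) = 10 ways.
The remaining 2 must have no fixed point: D(2) = 1.
P = 10·1/120 = 1/12 ≈ 0.083.

0.083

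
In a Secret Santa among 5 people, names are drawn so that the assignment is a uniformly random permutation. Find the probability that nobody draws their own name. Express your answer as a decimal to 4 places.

This is the derangement probability: permutations of 5 with no fixed point.
D(5) = 5! · (1 − 1/1! + 1/2! − ··· + (−1)^5/5!) = 44.
P = 44/120 = 11/30 ≈ 0.3667.

0.3667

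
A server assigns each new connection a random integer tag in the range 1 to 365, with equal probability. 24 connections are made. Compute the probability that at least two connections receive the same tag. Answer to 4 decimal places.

0.5383

It's easier to compute the probability that all 24 are distinct.
P(all distinct) = 365/365 · 364/365 · ··· · 342/365 ≈ 0.4617.
So the probability of at least one match is 1 − 0.4617 = 0.5383.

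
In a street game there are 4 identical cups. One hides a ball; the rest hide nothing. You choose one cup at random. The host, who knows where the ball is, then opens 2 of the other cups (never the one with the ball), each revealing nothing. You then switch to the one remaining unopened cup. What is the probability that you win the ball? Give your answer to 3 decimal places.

0.750

Your original cup holds the ball with probability 1/4, so the other 3 collectively hold it with probability 3/4.
The host can always find 2 empty cups to open, so the reveals don't change that 3/4; it is now spread over the 1 remaining unopened cup.
P(win by switching) = (3/4) · (1/1) = 3/4 ≈ 0.750.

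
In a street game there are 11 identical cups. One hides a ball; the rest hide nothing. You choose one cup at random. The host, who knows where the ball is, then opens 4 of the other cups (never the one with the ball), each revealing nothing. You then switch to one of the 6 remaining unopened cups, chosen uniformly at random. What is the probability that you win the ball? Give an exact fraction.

5/33

Your original cup holds the ball with probability 1/11, so the other 10 collectively hold it with probability 10/11.
The host can always find 4 empty cups to open, so the reveals don't change that 10/11; it is now spread over the 6 remaining unopened cups.
P(win by switching) = (10/11) · (1/6) = 5/33.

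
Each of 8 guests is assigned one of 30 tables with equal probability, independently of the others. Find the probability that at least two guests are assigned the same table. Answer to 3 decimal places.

0.640

It's easier to compute the probability that all 8 are distinct.
P(all distinct) = 30/30 · 29/30 · ··· · 23/30 ≈ 0.360.
So the probability of at least one match is 1 − 0.360 = 0.640.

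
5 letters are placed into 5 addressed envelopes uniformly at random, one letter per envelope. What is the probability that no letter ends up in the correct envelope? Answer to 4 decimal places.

0.3667

This is the derangement probability: permutations of 5 with no fixed point.
D(5) = 5! · (1 − 1/1! + 1/2! − ··· + (−1)^5/5!) = 44.
P = 44/120 = 11/30 ≈ 0.3667.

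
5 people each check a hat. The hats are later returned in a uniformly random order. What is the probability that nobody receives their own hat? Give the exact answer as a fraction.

This is the derangement probability: permutations of 5 with no fixed point.
D(5) = 5! · (1 − 1/1! + 1/2! − ··· + (−1)^5/5!) = 44.
P = 44/120 = 11/30.

11/30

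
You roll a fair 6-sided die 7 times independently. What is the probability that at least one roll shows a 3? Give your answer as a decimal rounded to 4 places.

0.7209

P(no roll shows a 3) = (5/6)^7 ≈ 0.2791.
P(at least one) = 1 − 0.2791 = 0.7209.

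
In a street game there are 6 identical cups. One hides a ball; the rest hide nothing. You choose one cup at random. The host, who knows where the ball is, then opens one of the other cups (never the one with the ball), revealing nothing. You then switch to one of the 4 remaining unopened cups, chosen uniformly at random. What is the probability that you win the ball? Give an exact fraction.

Your original cup holds the ball with probability 1/6, so the other 5 collectively hold it with probability 5/6.
The host can always find an empty cup to open, so this doesn't change that 5/6; it is now spread over the 4 remaining unopened cups.
P(win by switching) = (5/6) · (1/4) = 5/24.

5/24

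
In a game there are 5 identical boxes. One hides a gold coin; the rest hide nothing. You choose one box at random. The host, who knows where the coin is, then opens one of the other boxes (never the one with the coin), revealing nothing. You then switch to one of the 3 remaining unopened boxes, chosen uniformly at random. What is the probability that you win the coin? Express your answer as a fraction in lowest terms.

4/15

Your original box holds the coin with probability 1/5, so the other 4 collectively hold it with probability 4/5.
The host can always find an empty box to open, so this doesn't change that 4/5; it is now spread over the 3 remaining unopened boxes.
P(win by switching) = (4/5) · (1/3) = 4/15.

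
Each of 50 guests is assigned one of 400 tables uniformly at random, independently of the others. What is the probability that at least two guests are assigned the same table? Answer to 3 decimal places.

0.959

It's easier to compute the probability that all 50 are distinct.
P(all distinct) = 400/400 · 399/400 · ··· · 351/400 ≈ 0.041.
So the probability of at least one match is 1 − 0.041 = 0.959.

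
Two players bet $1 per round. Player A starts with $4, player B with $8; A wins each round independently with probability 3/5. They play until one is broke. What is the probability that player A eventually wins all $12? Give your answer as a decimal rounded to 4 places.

Let r = q/p = (2/5)/(3/5) = 2/3. The recurrence P(i) = p·P(i+1) + q·P(i−1) with P(0)=0, P(12)=1 gives P(i) = (1 − r^i)/(1 − r^12).
P(4) = (1 − (2/3)^4) / (1 − (2/3)^12) = 6561/8113 ≈ 0.8087.

0.8087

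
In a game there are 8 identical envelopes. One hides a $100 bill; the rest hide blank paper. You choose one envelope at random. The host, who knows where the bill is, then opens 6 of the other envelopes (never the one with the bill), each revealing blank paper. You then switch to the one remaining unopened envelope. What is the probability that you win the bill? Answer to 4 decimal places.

0.8750

Your original envelope holds the bill with probability 1/8, so the other 7 collectively hold it with probability 7/8.
The host can always find 6 empty envelopes to open, so the reveals don't change that 7/8; it is now spread over the 1 remaining unopened envelope.
P(win by switching) = (7/8) · (1/1) = 7/8 ≈ 0.8750.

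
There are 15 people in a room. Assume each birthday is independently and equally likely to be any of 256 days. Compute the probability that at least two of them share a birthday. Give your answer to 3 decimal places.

It's easier to compute the probability that all 15 are distinct.
P(all distinct) = 256/256 · 255/256 · ··· · 242/256 ≈ 0.658.
So the probability of at least one match is 1 − 0.658 = 0.342.

0.342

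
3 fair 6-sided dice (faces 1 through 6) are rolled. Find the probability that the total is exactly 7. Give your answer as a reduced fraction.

5/72

There are 6^3 = 216 equally likely outcomes.
The number of ordered 3-tuples from {1,…,6} summing to 7 is 15.
P(sum = 7) = 15/216 = 5/72.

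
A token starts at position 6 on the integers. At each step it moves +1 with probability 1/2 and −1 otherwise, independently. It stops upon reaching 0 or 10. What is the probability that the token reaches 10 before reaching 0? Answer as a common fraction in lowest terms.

With a fair step, P(i) = ½P(i−1) + ½P(i+1) with P(0)=0, P(10)=1 has the linear solution P(i) = i/10.
P(6) = 6/10 = 3/5.

3/5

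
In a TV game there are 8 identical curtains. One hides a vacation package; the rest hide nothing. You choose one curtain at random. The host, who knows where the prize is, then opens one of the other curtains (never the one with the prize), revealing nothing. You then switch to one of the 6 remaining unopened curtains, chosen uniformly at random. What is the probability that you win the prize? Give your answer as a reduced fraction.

Your original curtain holds the prize with probability 1/8, so the other 7 collectively hold it with probability 7/8.
The host can always find an empty curtain to open, so this doesn't change that 7/8; it is now spread over the 6 remaining unopened curtains.
P(win by switching) = (7/8) · (1/6) = 7/48.

7/48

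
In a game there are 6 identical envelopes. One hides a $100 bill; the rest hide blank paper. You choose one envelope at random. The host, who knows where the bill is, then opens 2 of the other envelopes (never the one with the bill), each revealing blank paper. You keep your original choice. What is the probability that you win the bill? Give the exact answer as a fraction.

1/6

The host can always open 2 empty envelopes regardless of your choice, so the reveals give no information about your original envelope.
P(win by staying) = 1/6.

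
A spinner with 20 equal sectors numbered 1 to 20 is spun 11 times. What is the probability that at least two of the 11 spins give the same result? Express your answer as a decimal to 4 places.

P(all 11 different) = 20/20 · 19/20 · ··· · 10/20 ≈ 0.0327.
P(at least two equal) = 1 − 0.0327 = 0.9673.

0.9673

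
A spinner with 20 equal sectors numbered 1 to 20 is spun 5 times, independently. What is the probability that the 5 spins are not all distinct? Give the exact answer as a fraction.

2093/5000

P(all 5 different) = 20/20 · 19/20 · ··· · 16/20 = 2907/5000.
P(at least two equal) = 1 − 2907/5000 = 2093/5000.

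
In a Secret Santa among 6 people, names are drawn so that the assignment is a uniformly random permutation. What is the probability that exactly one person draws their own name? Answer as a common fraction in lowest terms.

11/30

Choose which one is fixed: C(6,1) = 6 ways.
The remaining 5 must have no fixed point: D(5) = 44.
P = 6·44/720 = 11/30.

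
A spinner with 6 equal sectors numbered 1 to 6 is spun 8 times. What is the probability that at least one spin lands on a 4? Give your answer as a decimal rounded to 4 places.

0.7674

P(no spin lands on a 4) = (5/6)^8 ≈ 0.2326.
P(at least one) = 1 − 0.2326 = 0.7674.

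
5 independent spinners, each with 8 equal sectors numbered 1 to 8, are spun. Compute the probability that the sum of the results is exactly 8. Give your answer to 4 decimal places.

0.0011

There are 8^5 = 32768 equally likely outcomes.
The number of ordered 5-tuples from {1,…,8} summing to 8 is 35.
P(sum = 8) = 35/32768 ≈ 0.0011.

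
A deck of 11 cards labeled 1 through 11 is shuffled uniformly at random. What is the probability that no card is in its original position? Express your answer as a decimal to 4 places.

This is the derangement probability: permutations of 11 with no fixed point.
D(11) = 11! · (1 − 1/1! + 1/2! − ··· + (−1)^11/11!) = 14684570.
P = 14684570/39916800 = 1468457/3991680 ≈ 0.3679.

0.3679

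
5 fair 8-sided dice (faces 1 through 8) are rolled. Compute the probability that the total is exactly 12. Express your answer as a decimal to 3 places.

0.010

There are 8^5 = 32768 equally likely outcomes.
The number of ordered 5-tuples from {1,…,8} summing to 12 is 330.
P(sum = 12) = 330/32768 = 165/16384 ≈ 0.010.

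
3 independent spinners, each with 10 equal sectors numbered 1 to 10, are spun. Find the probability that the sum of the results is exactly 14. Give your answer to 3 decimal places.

0.069

There are 10^3 = 1000 equally likely outcomes.
The number of ordered 3-tuples from {1,…,10} summing to 14 is 69.
P(sum = 14) = 69/1000 ≈ 0.069.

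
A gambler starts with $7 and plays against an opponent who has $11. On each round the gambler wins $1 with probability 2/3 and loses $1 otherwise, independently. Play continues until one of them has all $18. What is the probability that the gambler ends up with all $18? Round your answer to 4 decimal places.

0.9922

Let r = q/p = (1/3)/(2/3) = 1/2. The recurrence P(i) = p·P(i+1) + q·P(i−1) with P(0)=0, P(18)=1 gives P(i) = (1 − r^i)/(1 − r^18).
P(7) = (1 − (1/2)^7) / (1 − (1/2)^18) = 260096/262143 ≈ 0.9922.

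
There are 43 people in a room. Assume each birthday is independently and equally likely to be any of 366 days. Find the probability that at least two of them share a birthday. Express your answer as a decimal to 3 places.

It's easier to compute the probability that all 43 are distinct.
P(all distinct) = 366/366 · 365/366 · ··· · 324/366 ≈ 0.077.
So the probability of at least one match is 1 − 0.077 = 0.923.

0.923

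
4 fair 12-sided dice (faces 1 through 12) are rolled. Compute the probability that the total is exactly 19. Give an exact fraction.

There are 12^4 = 20736 equally likely outcomes.
The number of ordered 4-tuples from {1,…,12} summing to 19 is 736.
P(sum = 19) = 736/20736 = 23/648.

23/648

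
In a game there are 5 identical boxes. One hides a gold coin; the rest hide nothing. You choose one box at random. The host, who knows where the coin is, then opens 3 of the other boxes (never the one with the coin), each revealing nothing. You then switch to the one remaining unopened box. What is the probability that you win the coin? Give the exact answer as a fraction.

Your original box holds the coin with probability 1/5, so the other 4 collectively hold it with probability 4/5.
The host can always find 3 empty boxes to open, so the reveals don't change that 4/5; it is now spread over the 1 remaining unopened box.
P(win by switching) = (4/5) · (1/1) = 4/5.

4/5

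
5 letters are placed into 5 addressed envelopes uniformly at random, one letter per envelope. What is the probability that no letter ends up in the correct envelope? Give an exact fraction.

11/30

This is the derangement probability: permutations of 5 with no fixed point.
D(5) = 5! · (1 − 1/1! + 1/2! − ··· + (−1)^5/5!) = 44.
P = 44/120 = 11/30.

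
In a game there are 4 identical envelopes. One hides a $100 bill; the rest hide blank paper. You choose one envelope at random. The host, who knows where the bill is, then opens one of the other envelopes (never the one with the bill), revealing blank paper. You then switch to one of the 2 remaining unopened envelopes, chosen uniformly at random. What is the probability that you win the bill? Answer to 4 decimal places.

0.3750

Your original envelope holds the bill with probability 1/4, so the other 3 collectively hold it with probability 3/4.
The host can always find an empty envelope to open, so this doesn't change that 3/4; it is now spread over the 2 remaining unopened envelopes.
P(win by switching) = (3/4) · (1/2) = 3/8 ≈ 0.3750.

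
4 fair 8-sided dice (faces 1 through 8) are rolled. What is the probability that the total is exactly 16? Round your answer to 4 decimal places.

0.0769

There are 8^4 = 4096 equally likely outcomes.
The number of ordered 4-tuples from {1,…,8} summing to 16 is 315.
P(sum = 16) = 315/4096 ≈ 0.0769.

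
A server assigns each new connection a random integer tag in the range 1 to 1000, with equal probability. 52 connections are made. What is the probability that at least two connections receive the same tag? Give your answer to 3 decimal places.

It's easier to compute the probability that all 52 are distinct.
P(all distinct) = 1000/1000 · 999/1000 · ··· · 949/1000 ≈ 0.259.
So the probability of at least one match is 1 − 0.259 = 0.741.

0.741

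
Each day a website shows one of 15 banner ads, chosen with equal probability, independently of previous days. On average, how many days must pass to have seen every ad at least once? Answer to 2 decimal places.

After i distinct types are collected, each trial gives a new one with probability (15−i)/15, so the expected wait for the next new type is 15/(15−i).
E = 15/15 + 15/14 + 15/13 + 15/12 + 15/11 + 15/10 + 15/9 + 15/8 + 15/7 + 15/6 + 15/5 + 15/4 + 15/3 + 15/2 + 15/1 = 1195757/24024 ≈ 49.77.

49.77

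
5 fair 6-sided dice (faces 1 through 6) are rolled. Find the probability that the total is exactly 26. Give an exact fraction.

There are 6^5 = 7776 equally likely outcomes.
The number of ordered 5-tuples from {1,…,6} summing to 26 is 70.
P(sum = 26) = 70/7776 = 35/3888.

35/3888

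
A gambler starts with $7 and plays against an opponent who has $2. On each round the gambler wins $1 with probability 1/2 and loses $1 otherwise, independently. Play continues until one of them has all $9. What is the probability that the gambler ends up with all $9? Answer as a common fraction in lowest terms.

7/9

With a fair step, P(i) = ½P(i−1) + ½P(i+1) with P(0)=0, P(9)=1 has the linear solution P(i) = i/9.
P(7) = 7/9.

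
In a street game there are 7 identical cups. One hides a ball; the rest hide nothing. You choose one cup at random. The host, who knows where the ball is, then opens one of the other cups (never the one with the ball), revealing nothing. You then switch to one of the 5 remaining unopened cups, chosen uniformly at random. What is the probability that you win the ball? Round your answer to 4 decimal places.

Your original cup holds the ball with probability 1/7, so the other 6 collectively hold it with probability 6/7.
The host can always find an empty cup to open, so this doesn't change that 6/7; it is now spread over the 5 remaining unopened cups.
P(win by switching) = (6/7) · (1/5) = 6/35 ≈ 0.1714.

0.1714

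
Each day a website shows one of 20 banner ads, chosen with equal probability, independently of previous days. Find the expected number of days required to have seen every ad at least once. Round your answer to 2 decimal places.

71.95

After i distinct types are collected, each trial gives a new one with probability (20−i)/20, so the expected wait for the next new type is 20/(20−i).
E = 20/20 + 20/19 + 20/18 + 20/17 + 20/16 + 20/15 + 20/14 + 20/13 + 20/12 + 20/11 + 20/10 + 20/9 + 20/8 + 20/7 + 20/6 + 20/5 + 20/4 + 20/3 + 20/2 + 20/1 = 279175675/3879876 ≈ 71.95.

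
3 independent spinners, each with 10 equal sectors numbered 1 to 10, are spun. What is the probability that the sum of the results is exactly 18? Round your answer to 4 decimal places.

There are 10^3 = 1000 equally likely outcomes.
The number of ordered 3-tuples from {1,…,10} summing to 18 is 73.
P(sum = 18) = 73/1000 ≈ 0.0730.

0.0730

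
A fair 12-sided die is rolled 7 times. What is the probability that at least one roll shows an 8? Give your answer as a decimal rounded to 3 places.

0.456

P(no roll shows an 8) = (11/12)^7 ≈ 0.544.
P(at least one) = 1 − 0.544 = 0.456.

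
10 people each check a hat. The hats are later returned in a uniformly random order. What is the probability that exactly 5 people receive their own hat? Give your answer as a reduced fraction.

11/3600

Choose which 5 of the 10 are fixed: C(10,5) = 252 ways.
The remaining 5 must have no fixed point: D(5) = 44.
P = 252·44/3628800 = 11/3600.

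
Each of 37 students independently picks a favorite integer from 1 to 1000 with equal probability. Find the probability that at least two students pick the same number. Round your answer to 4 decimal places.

0.4905

It's easier to compute the probability that all 37 are distinct.
P(all distinct) = 1000/1000 · 999/1000 · ··· · 964/1000 ≈ 0.5095.
So the probability of at least one match is 1 − 0.5095 = 0.4905.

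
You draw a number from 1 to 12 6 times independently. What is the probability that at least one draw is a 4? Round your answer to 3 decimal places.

P(no draw is a 4) = (11/12)^6 ≈ 0.593.
P(at least one) = 1 − 0.593 = 0.407.

0.407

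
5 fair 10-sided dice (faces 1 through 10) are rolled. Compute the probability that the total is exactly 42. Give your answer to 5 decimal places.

0.00495

There are 10^5 = 100000 equally likely outcomes.
The number of ordered 5-tuples from {1,…,10} summing to 42 is 495.
P(sum = 42) = 495/100000 = 99/20000 ≈ 0.00495.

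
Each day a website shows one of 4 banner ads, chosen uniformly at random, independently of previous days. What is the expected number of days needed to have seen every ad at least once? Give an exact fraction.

After i distinct types are collected, each trial gives a new one with probability (4−i)/4, so the expected wait for the next new type is 4/(4−i).
E = 4/4 + 4/3 + 4/2 + 4/1 = 25/3.

25/3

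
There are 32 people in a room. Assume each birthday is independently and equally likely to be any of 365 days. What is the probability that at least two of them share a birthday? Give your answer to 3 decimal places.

0.753

It's easier to compute the probability that all 32 are distinct.
P(all distinct) = 365/365 · 364/365 · ··· · 334/365 ≈ 0.247.
So the probability of at least one match is 1 − 0.247 = 0.753.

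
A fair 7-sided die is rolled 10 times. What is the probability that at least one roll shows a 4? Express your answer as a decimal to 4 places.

0.7859

P(no roll shows a 4) = (6/7)^10 ≈ 0.2141.
P(at least one) = 1 − 0.2141 = 0.7859.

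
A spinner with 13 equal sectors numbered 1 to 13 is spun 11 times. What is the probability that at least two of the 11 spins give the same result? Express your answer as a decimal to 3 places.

0.998

P(all 11 different) = 13/13 · 12/13 · ··· · 3/13 ≈ 0.002.
P(at least two equal) = 1 − 0.002 = 0.998.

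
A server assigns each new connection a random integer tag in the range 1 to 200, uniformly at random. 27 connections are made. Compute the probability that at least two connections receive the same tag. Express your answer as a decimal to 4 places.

It's easier to compute the probability that all 27 are distinct.
P(all distinct) = 200/200 · 199/200 · ··· · 174/200 ≈ 0.1591.
So the probability of at least one match is 1 − 0.1591 = 0.8409.

0.8409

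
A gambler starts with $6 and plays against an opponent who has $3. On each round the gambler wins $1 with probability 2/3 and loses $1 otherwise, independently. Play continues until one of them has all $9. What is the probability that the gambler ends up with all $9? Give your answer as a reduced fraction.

72/73

Let r = q/p = (1/3)/(2/3) = 1/2. The recurrence P(i) = p·P(i+1) + q·P(i−1) with P(0)=0, P(9)=1 gives P(i) = (1 − r^i)/(1 − r^9).
P(6) = (1 − (1/2)^6) / (1 − (1/2)^9) = 72/73.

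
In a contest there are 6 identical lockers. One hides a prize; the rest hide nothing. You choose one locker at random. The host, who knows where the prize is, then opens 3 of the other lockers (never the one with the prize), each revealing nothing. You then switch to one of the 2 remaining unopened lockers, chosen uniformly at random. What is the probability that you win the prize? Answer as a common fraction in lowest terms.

Your original locker holds the prize with probability 1/6, so the other 5 collectively hold it with probability 5/6.
The host can always find 3 empty lockers to open, so the reveals don't change that 5/6; it is now spread over the 2 remaining unopened lockers.
P(win by switching) = (5/6) · (1/2) = 5/12.

5/12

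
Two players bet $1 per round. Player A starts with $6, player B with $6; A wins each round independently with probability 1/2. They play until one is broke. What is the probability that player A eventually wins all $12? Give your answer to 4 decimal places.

0.5000

With a fair step, P(i) = ½P(i−1) + ½P(i+1) with P(0)=0, P(12)=1 has the linear solution P(i) = i/12.
P(6) = 6/12 = 1/2 ≈ 0.5000.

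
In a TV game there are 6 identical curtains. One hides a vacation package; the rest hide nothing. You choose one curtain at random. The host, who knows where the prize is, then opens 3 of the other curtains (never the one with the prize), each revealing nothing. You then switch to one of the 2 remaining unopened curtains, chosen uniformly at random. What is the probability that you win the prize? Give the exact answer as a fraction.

Your original curtain holds the prize with probability 1/6, so the other 5 collectively hold it with probability 5/6.
The host can always find 3 empty curtains to open, so the reveals don't change that 5/6; it is now spread over the 2 remaining unopened curtains.
P(win by switching) = (5/6) · (1/2) = 5/12.

5/12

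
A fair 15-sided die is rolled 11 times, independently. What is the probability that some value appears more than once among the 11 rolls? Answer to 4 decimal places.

P(all 11 different) = 15/15 · 14/15 · ··· · 5/15 ≈ 0.0063.
P(at least two equal) = 1 − 0.0063 = 0.9937.

0.9937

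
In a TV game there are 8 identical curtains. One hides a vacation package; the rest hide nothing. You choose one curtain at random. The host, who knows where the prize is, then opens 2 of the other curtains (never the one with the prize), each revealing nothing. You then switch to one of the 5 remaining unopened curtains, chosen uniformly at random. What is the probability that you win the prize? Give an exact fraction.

Your original curtain holds the prize with probability 1/8, so the other 7 collectively hold it with probability 7/8.
The host can always find 2 empty curtains to open, so the reveals don't change that 7/8; it is now spread over the 5 remaining unopened curtains.
P(win by switching) = (7/8) · (1/5) = 7/40.

7/40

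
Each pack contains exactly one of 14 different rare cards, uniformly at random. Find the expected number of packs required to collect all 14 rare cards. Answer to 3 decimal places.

45.522

After i distinct types are collected, each trial gives a new one with probability (14−i)/14, so the expected wait for the next new type is 14/(14−i).
E = 14/14 + 14/13 + 14/12 + 14/11 + 14/10 + 14/9 + 14/8 + 14/7 + 14/6 + 14/5 + 14/4 + 14/3 + 14/2 + 14/1 = 1171733/25740 ≈ 45.522.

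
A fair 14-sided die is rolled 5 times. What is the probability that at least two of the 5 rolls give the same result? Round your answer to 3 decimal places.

P(all 5 different) = 14/14 · 13/14 · ··· · 10/14 ≈ 0.447.
P(at least two equal) = 1 − 0.447 = 0.553.

0.553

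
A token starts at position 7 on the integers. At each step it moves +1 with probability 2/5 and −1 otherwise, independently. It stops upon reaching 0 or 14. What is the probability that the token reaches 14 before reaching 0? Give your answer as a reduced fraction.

128/2315

Let r = q/p = (3/5)/(2/5) = 3/2. The recurrence P(i) = p·P(i+1) + q·P(i−1) with P(0)=0, P(14)=1 gives P(i) = (1 − r^i)/(1 − r^14).
P(7) = (1 − (3/2)^7) / (1 − (3/2)^14) = 128/2315.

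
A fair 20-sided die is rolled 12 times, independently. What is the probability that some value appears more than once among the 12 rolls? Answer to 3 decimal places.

0.985

P(all 12 different) = 20/20 · 19/20 · ··· · 9/20 ≈ 0.015.
P(at least two equal) = 1 − 0.015 = 0.985.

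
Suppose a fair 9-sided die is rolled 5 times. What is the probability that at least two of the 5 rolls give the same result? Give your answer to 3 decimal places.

0.744

P(all 5 different) = 9/9 · 8/9 · ··· · 5/9 ≈ 0.256.
P(at least two equal) = 1 − 0.256 = 0.744.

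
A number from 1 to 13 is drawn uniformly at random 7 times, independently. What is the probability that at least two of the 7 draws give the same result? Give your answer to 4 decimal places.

0.8622

P(all 7 different) = 13/13 · 12/13 · ··· · 7/13 ≈ 0.1378.
P(at least two equal) = 1 − 0.1378 = 0.8622.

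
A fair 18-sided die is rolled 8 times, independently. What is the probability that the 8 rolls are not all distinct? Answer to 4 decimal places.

P(all 8 different) = 18/18 · 17/18 · ··· · 11/18 ≈ 0.1601.
P(at least two equal) = 1 − 0.1601 = 0.8399.

0.8399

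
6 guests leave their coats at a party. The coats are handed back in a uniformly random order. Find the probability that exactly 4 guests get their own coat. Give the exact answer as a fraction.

Choose which 4 of the 6 are fixed: C(6,4) = 15 ways.
The remaining 2 must have no fixed point: D(2) = 1.
P = 15·1/720 = 1/48.

1/48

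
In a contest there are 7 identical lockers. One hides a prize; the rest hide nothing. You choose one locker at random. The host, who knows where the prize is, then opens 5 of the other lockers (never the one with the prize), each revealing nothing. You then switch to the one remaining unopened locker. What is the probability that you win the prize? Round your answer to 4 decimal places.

0.8571

Your original locker holds the prize with probability 1/7, so the other 6 collectively hold it with probability 6/7.
The host can always find 5 empty lockers to open, so the reveals don't change that 6/7; it is now spread over the 1 remaining unopened locker.
P(win by switching) = (6/7) · (1/1) = 6/7 ≈ 0.8571.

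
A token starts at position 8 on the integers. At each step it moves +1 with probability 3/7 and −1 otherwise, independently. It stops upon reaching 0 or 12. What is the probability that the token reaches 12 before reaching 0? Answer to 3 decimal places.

Let r = q/p = (4/7)/(3/7) = 4/3. The recurrence P(i) = p·P(i+1) + q·P(i−1) with P(0)=0, P(12)=1 gives P(i) = (1 − r^i)/(1 − r^12).
P(8) = (1 − (4/3)^8) / (1 − (4/3)^12) = 27297/92833 ≈ 0.294.

0.294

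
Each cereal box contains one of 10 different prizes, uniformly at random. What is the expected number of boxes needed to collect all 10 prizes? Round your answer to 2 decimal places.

After i distinct types are collected, each trial gives a new one with probability (10−i)/10, so the expected wait for the next new type is 10/(10−i).
E = 10/10 + 10/9 + 10/8 + 10/7 + 10/6 + 10/5 + 10/4 + 10/3 + 10/2 + 10/1 = 7381/252 ≈ 29.29.

29.29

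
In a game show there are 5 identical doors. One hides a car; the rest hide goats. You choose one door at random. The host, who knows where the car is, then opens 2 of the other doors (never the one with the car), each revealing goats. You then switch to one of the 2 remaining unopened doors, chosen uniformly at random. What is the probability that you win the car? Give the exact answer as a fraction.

2/5

Your original door holds the car with probability 1/5, so the other 4 collectively hold it with probability 4/5.
The host can always find 2 empty doors to open, so the reveals don't change that 4/5; it is now spread over the 2 remaining unopened doors.
P(win by switching) = (4/5) · (1/2) = 2/5.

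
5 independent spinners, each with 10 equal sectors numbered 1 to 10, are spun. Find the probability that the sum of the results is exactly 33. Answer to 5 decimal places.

0.04335

There are 10^5 = 100000 equally likely outcomes.
The number of ordered 5-tuples from {1,…,10} summing to 33 is 4335.
P(sum = 33) = 4335/100000 = 867/20000 ≈ 0.04335.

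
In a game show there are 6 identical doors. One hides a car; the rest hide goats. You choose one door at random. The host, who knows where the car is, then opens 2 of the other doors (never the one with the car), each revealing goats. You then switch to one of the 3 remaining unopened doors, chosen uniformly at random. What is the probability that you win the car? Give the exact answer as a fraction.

5/18

Your original door holds the car with probability 1/6, so the other 5 collectively hold it with probability 5/6.
The host can always find 2 empty doors to open, so the reveals don't change that 5/6; it is now spread over the 3 remaining unopened doors.
P(win by switching) = (5/6) · (1/3) = 5/18.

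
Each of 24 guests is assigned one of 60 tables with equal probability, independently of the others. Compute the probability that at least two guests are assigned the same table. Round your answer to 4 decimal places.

It's easier to compute the probability that all 24 are distinct.
P(all distinct) = 60/60 · 59/60 · ··· · 37/60 ≈ 0.0047.
So the probability of at least one match is 1 − 0.0047 = 0.9953.

0.9953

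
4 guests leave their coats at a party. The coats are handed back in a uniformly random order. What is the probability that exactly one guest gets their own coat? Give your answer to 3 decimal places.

Choose which one is fixed: C(4,1) = 4 ways.
The remaining 3 must have no fixed point: D(3) = 2.
P = 4·2/24 = 1/3 ≈ 0.333.

0.333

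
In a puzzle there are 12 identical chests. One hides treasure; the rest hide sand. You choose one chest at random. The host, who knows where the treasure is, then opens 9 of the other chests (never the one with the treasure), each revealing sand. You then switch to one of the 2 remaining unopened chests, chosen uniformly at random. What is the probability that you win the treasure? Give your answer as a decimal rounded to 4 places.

0.4583

Your original chest holds the treasure with probability 1/12, so the other 11 collectively hold it with probability 11/12.
The host can always find 9 empty chests to open, so the reveals don't change that 11/12; it is now spread over the 2 remaining unopened chests.
P(win by switching) = (11/12) · (1/2) = 11/24 ≈ 0.4583.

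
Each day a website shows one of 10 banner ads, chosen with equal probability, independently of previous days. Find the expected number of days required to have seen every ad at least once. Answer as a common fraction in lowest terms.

7381/252

After i distinct types are collected, each trial gives a new one with probability (10−i)/10, so the expected wait for the next new type is 10/(10−i).
E = 10/10 + 10/9 + 10/8 + 10/7 + 10/6 + 10/5 + 10/4 + 10/3 + 10/2 + 10/1 = 7381/252.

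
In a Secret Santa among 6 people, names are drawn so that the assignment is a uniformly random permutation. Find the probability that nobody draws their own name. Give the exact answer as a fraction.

This is the derangement probability: permutations of 6 with no fixed point.
D(6) = 6! · (1 − 1/1! + 1/2! − ··· + (−1)^6/6!) = 265.
P = 265/720 = 53/144.

53/144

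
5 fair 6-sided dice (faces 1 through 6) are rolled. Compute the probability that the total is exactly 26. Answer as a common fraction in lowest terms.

There are 6^5 = 7776 equally likely outcomes.
The number of ordered 5-tuples from {1,…,6} summing to 26 is 70.
P(sum = 26) = 70/7776 = 35/3888.

35/3888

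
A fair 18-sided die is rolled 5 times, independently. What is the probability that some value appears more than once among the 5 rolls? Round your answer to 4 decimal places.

P(all 5 different) = 18/18 · 17/18 · ··· · 14/18 ≈ 0.5441.
P(at least two equal) = 1 − 0.5441 = 0.4559.

0.4559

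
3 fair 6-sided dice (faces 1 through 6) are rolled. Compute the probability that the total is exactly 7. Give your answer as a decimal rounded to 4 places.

0.0694

There are 6^3 = 216 equally likely outcomes.
The number of ordered 3-tuples from {1,…,6} summing to 7 is 15.
P(sum = 7) = 15/216 = 5/72 ≈ 0.0694.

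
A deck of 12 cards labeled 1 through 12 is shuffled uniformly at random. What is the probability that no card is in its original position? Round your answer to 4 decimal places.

0.3679

This is the derangement probability: permutations of 12 with no fixed point.
D(12) = 12! · (1 − 1/1! + 1/2! − ··· + (−1)^12/12!) = 176214841.
P = 176214841/479001600 = 16019531/43545600 ≈ 0.3679.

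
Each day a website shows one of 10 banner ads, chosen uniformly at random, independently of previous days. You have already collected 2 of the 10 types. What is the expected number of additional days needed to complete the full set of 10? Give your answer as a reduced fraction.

Starting from 2 distinct types, each trial gives a new one with probability (10−i)/10 when i types are held, so the wait for the next new type is 10/(10−i).
E = 10/8 + 10/7 + 10/6 + 10/5 + 10/4 + 10/3 + 10/2 + 10/1 = 761/28.

761/28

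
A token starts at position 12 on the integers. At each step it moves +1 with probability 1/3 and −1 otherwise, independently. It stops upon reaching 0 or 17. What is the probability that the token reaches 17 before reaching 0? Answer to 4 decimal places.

0.0312

Let r = q/p = (2/3)/(1/3) = 2. The recurrence P(i) = p·P(i+1) + q·P(i−1) with P(0)=0, P(17)=1 gives P(i) = (1 − r^i)/(1 − r^17).
P(12) = (1 − (2)^12) / (1 − (2)^17) = 4095/131071 ≈ 0.0312.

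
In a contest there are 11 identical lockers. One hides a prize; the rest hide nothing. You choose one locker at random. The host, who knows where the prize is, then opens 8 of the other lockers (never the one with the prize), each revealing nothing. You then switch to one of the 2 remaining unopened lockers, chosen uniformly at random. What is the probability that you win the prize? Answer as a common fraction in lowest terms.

5/11

Your original locker holds the prize with probability 1/11, so the other 10 collectively hold it with probability 10/11.
The host can always find 8 empty lockers to open, so the reveals don't change that 10/11; it is now spread over the 2 remaining unopened lockers.
P(win by switching) = (10/11) · (1/2) = 5/11.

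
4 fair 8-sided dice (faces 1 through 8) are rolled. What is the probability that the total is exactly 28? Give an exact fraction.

35/4096

There are 8^4 = 4096 equally likely outcomes.
The number of ordered 4-tuples from {1,…,8} summing to 28 is 35.
P(sum = 28) = 35/4096.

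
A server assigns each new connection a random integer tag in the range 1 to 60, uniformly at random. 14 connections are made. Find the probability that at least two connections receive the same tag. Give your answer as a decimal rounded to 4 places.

0.8070

It's easier to compute the probability that all 14 are distinct.
P(all distinct) = 60/60 · 59/60 · ··· · 47/60 ≈ 0.1930.
So the probability of at least one match is 1 − 0.1930 = 0.8070.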